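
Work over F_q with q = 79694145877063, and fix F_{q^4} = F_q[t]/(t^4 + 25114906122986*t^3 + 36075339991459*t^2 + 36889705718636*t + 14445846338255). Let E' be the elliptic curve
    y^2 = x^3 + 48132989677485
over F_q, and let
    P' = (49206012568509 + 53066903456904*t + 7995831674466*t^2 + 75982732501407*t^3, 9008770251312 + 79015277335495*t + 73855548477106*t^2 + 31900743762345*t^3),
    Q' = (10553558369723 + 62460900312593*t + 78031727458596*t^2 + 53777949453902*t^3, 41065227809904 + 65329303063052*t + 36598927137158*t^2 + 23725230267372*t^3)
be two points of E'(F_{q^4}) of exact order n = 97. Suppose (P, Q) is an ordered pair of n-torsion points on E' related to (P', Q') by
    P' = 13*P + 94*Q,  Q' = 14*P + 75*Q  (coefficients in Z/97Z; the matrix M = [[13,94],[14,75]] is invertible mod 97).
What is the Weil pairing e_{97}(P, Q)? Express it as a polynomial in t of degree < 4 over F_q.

e_{97}(aP+bQ,cP+dQ) = e_{97}(P,Q)^(ad-bc); with (a,b,c,d)=(13,94,14,75) this gives the det-97 law.
So e_{97}(P,Q) = e_{97}(P',Q')^{64}, since 47*64 = 1 mod 97.
Double-and-add over 1100001: 7-1 doublings, 3-1 additions; each step l_{T,T}/v_{2T} or l_{T,P'}/v at Q'+S for random S.
e_{97}(P',Q') = 16472390471457 + 38438337398165*t + 10815666449012*t^2 + 64418791012535*t^3.
Raise to 64: e(P,Q) = 68954481890898 + 41920110661205*t + 61732055910709*t^2 + 3976102737152*t^3 in mu_{97}.

68954481890898 + 41920110661205*t + 61732055910709*t^2 + 3976102737152*t^3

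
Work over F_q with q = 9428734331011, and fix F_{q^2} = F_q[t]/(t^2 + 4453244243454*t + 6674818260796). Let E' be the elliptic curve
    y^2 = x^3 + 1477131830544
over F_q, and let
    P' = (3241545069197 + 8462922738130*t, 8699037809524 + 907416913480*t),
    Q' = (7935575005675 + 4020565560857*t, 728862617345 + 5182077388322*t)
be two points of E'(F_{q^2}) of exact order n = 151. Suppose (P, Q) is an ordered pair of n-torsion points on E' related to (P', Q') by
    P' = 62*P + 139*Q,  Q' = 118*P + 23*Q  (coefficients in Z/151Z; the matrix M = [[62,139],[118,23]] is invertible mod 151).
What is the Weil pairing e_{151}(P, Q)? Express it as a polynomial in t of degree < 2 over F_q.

The 151-Weil pairing on E[151] over F_{9428734331011} is alternating-bilinear: e_{151}(P',Q') = e_{151}(P,Q)^det(M).
62*23 - 139*118 = -14976; reduced mod 151: det = 124, inverse 123.
Run Miller on y^2=x^3+1477131830544 over F_{9428734331011}: ladder 10010111 (8 bits); e = f_P(D_Q)/f_Q(D_P).
So e_{151}(P',Q') = 4295119354039 + 9038612626611*t.
(4295119354039 + 9038612626611*t)^{123} mod (9428734331011,f) = 1449279535168 + 1712572106899*t.

1449279535168 + 1712572106899*t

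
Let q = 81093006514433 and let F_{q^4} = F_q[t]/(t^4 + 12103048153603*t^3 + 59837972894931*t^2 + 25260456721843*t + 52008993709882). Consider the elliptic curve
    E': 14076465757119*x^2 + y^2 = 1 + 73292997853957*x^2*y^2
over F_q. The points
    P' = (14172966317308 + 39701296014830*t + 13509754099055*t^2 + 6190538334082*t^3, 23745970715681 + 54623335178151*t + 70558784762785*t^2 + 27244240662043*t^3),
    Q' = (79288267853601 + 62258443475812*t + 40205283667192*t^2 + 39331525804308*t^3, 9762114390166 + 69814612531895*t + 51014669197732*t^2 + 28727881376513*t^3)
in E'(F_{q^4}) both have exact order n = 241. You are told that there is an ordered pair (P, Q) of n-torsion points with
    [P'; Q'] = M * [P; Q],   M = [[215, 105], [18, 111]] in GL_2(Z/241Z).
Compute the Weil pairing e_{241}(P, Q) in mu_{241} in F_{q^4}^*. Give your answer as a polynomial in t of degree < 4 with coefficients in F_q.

57599230137962 + 20668838901798*t + 59201846295538*t^2 + 32140999145802*t^3

Since e_{241}(P,P)=e_{241}(Q,Q)=1 and e_{241}(Q,P)=e_{241}(P,Q)^{-1}, expanding e_{241}(215*P + 105*Q,18*P + 111*Q) leaves e(P,Q)^det(M).
Inverting 44 mod 241: 126. Thus e_{241}(P,Q) = e(P',Q')^{126}.
Edwards->Montgomery: u=(1+y)/(1-y), v=u/x -> 8129966170541v^2=u^3+23381098762474u^2+u; then x_W=25742370233007u+68623581611468: y^2=x^3+13043087335975*x+22526358278523.
Build f_{241,P'} and f_{241,Q'} via the 8-bit ladder of 241=11110001_2; evaluate at shifted divisors; quotient in F_{81093006514433^4}.
Result: e(P',Q') = 36122084842161 + 15147080937446*t + 36566916788685*t^2 + 16679050143627*t^3.
Raise to 126: e(P,Q) = 57599230137962 + 20668838901798*t + 59201846295538*t^2 + 32140999145802*t^3 in mu_{241}.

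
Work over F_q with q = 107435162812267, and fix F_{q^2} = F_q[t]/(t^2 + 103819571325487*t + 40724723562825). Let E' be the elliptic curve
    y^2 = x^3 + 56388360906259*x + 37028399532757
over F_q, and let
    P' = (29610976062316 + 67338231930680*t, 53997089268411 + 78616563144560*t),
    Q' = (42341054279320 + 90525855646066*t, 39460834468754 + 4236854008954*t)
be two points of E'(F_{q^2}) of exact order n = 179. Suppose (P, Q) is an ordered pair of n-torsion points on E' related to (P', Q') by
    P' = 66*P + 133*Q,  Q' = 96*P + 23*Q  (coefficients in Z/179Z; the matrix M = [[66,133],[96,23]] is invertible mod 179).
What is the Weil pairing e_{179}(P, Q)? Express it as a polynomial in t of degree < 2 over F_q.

Alternating bilinearity on E[179] (values in mu_{179} in F_{107435162812267^2}) gives e(P',Q') = e(P,Q)^det(M).
Inverting 27 mod 179: 126. Thus e_{179}(P,Q) = e(P',Q')^{126}.
n = 179 = (10110011)_2 (8 bits, wt 5); accumulate f_{179,P'}(Q'+S)/f_{179,P'}(S) along the 7-step ladder.
Miller gives e_{179}(P',Q') = 3038187425093 + 28754315751862*t in F_{107435162812267^2}.
Finally e_{179}(P,Q) = 91843038878968 + 98957003417057*t.

91843038878968 + 98957003417057*t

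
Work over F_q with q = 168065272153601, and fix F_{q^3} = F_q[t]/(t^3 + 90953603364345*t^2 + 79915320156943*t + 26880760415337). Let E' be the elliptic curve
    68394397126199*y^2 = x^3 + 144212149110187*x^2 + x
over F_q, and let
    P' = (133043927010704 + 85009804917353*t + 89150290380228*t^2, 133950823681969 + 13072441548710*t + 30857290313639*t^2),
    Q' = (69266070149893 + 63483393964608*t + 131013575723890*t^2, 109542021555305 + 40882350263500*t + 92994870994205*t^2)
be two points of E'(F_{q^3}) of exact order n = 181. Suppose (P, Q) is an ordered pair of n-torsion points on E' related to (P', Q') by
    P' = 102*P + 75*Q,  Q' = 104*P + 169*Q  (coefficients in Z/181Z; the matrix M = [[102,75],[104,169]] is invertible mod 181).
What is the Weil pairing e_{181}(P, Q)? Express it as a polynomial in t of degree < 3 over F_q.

135799482988327 + 83473402247673*t + 72616614607423*t^2

Under M = [[102,75],[104,169]] in GL_2(Z/181), e_{181}(P',Q') = e_{181}(P,Q)^(102*169-75*104 mod 181).
Hence e(P,Q) = e(P',Q')^{7} where 7 = 26^{-1} mod 181.
Set x_W=66007712459998*u+141466735773219, y_W=66007712459998*v; then E': y_W^2=x_W^3+142578736657279*x_W+26778214465950.
8-bit Miller (10110101) on E'/F_{168065272153601} with a'=142578736657279, b'=26778214465950: accumulate tangent/chord ratios at Q'+S and P'+S'.
Result: e(P',Q') = 53455844665573 + 15985085489853*t + 81466167935683*t^2.
Hence e(P,Q) = 135799482988327 + 83473402247673*t + 72616614607423*t^2 in F_{168065272153601^3}^*.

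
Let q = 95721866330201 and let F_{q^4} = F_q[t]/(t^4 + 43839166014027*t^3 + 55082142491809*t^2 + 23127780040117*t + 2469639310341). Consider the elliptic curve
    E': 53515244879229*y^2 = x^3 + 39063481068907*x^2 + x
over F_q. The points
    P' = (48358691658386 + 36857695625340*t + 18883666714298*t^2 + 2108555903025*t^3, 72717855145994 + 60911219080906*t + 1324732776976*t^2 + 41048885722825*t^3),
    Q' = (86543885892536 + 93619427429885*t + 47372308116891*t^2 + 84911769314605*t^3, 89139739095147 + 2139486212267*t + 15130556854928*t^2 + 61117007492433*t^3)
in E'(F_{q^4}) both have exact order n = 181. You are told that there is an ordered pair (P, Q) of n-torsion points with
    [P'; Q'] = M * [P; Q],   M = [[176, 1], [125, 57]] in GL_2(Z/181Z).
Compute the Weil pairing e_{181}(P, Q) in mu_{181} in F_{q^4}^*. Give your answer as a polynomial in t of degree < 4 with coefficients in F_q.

Since e_{181}(P,P)=e_{181}(Q,Q)=1 and e_{181}(Q,P)=e_{181}(P,Q)^{-1}, expanding e_{181}(176*P + 1*Q,125*P + 57*Q) leaves e(P,Q)^det(M).
So e_{181}(P,Q) = e_{181}(P',Q')^{49}, since 133*49 = 1 mod 181.
Montgomery->Weierstrass: x_W = 27502610378725*x+41409453711259, y_W=27502610378725*y on F_{95721866330201}; lands on y^2=x^3+17966341303370*x+41974158700226.
Miller loop for e_{181} over F_{95721866330201^4}: bits of 181 = 10110101; 7 double steps + 4 add steps, l/v at each.
Miller gives e_{181}(P',Q') = 47569662354619 + 81853888828561*t + 16557222400828*t^2 + 11758995687888*t^3 in F_{95721866330201^4}.
e_{181}(P,Q) = (47569662354619 + 81853888828561*t + 16557222400828*t^2 + 11758995687888*t^3)^{49} = 24568967116135 + 13400454363023*t + 52236750865528*t^2 + 92689428005725*t^3.

24568967116135 + 13400454363023*t + 52236750865528*t^2 + 92689428005725*t^3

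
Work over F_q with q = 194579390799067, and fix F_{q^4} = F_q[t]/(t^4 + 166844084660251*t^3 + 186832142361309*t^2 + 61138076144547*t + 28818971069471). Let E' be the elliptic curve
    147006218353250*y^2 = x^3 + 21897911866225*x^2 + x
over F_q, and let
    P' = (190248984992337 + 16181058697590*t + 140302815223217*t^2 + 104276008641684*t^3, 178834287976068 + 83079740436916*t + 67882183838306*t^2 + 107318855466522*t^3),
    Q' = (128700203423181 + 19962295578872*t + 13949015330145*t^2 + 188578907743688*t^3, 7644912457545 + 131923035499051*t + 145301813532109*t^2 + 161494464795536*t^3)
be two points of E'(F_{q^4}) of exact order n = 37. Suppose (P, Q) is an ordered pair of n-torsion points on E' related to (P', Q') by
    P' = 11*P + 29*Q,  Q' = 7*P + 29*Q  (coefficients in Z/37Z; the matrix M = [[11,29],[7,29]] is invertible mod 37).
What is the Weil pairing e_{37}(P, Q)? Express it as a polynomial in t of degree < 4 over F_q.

38298535592502 + 114550677242323*t + 121279677834691*t^2 + 8424179949283*t^3

Alternating bilinearity on E[37] (values in mu_{37} in F_{194579390799067^4}) gives e(P',Q') = e(P,Q)^det(M).
Inverting 5 mod 37: 15. Thus e_{37}(P,Q) = e(P',Q')^{15}.
Montgomery->Weierstrass: x_W = 66483827100126*x+176088625632168, y_W=66483827100126*y on F_{194579390799067}; lands on y^2=x^3+40610505115795*x+152282168200463.
n = 37 = (100101)_2 (6 bits, wt 3); accumulate f_{37,P'}(Q'+S)/f_{37,P'}(S) along the 5-step ladder.
e_{37}(P',Q') = 110495755238023 + 150950388815152*t + 123038685193868*t^2 + 149562974250946*t^3.
e_{37}(P,Q) = (110495755238023 + 150950388815152*t + 123038685193868*t^2 + 149562974250946*t^3)^{15} = 38298535592502 + 114550677242323*t + 121279677834691*t^2 + 8424179949283*t^3.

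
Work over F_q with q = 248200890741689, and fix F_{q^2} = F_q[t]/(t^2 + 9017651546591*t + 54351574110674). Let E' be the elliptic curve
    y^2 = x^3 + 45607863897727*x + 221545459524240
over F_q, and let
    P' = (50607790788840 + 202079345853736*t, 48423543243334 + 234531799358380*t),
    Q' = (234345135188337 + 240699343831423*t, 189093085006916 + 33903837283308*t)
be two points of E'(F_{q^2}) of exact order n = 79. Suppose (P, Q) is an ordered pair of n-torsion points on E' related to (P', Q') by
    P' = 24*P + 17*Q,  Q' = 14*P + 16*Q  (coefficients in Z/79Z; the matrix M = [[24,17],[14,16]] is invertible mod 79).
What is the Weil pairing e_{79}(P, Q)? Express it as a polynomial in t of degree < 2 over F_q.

242754194558488 + 93774224095732*t

Alternating bilinearity on E[79] (values in mu_{79} in F_{248200890741689^2}) gives e(P',Q') = e(P,Q)^det(M).
24*16 - 17*14 = 146; reduced mod 79: det = 67, inverse 46.
Miller loop for e_{79} over F_{248200890741689^2}: bits of 79 = 1001111; 6 double steps + 4 add steps, l/v at each.
Miller gives e_{79}(P',Q') = 206249875107674 + 132363611847590*t in F_{248200890741689^2}.
Hence e(P,Q) = 242754194558488 + 93774224095732*t in F_{248200890741689^2}^*.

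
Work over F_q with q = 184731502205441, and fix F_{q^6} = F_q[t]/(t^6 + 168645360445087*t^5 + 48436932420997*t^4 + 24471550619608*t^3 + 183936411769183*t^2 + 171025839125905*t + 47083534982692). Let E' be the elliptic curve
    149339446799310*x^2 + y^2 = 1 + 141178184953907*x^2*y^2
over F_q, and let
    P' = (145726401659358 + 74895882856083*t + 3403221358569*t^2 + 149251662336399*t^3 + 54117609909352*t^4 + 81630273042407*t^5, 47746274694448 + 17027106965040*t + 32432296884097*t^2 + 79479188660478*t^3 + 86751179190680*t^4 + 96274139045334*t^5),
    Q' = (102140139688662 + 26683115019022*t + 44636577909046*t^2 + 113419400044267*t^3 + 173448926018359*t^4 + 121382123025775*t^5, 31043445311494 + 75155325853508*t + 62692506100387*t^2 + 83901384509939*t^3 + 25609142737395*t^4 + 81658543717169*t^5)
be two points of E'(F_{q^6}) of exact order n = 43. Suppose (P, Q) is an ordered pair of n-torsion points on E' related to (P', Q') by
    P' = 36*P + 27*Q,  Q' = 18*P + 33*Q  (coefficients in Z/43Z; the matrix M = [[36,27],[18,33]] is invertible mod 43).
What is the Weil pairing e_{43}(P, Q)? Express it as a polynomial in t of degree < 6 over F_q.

Under M = [[36,27],[18,33]] in GL_2(Z/43), e_{43}(P',Q') = e_{43}(P,Q)^(36*33-27*18 mod 43).
So e_{43}(P,Q) = e_{43}(P',Q')^{40}, since 14*40 = 1 mod 43.
Edwards->Montgomery: u=(1+y)/(1-y), v=u/x -> 155081803939176v^2=u^3+107671301193129u^2+u; then x_W=48223191012711u+17631021591296: y^2=x^3+9564764098530*x+4188536846802.
n = 43 = (101011)_2 (6 bits, wt 4); accumulate f_{43,P'}(Q'+S)/f_{43,P'}(S) along the 5-step ladder.
So e_{43}(P',Q') = 132778334910902 + 119623001631317*t + 156747571762336*t^2 + 139822696416795*t^3 + 132508984611413*t^4 + 13894313926961*t^5.
Hence e(P,Q) = 168109463128149 + 45377458151833*t + 32800914545690*t^2 + 34732612584255*t^3 + 53697755896372*t^4 + 6028243201829*t^5 in F_{184731502205441^6}^*.

168109463128149 + 45377458151833*t + 32800914545690*t^2 + 34732612584255*t^3 + 53697755896372*t^4 + 6028243201829*t^5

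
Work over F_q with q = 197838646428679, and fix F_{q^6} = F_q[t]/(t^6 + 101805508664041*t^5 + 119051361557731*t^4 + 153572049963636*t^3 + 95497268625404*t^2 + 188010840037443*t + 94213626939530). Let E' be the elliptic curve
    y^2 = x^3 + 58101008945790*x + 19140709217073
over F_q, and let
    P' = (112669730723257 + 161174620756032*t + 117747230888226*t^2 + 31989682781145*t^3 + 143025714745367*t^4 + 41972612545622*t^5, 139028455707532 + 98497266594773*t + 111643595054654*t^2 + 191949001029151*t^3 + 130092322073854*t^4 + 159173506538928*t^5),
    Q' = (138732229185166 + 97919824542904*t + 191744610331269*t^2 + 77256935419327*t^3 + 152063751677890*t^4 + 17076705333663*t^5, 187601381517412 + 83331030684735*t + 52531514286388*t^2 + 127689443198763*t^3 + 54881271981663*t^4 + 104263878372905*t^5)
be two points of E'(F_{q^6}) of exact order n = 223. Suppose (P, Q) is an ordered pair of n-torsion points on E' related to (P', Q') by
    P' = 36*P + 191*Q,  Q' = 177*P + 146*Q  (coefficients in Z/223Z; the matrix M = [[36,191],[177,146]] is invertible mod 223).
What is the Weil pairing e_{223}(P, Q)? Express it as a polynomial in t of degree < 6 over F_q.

42249425598414 + 146006375612036*t + 131790806850425*t^2 + 5290601759674*t^3 + 183339122563803*t^4 + 52223069891849*t^5

e_{223}(aP+bQ,cP+dQ) = e_{223}(P,Q)^(ad-bc); with (a,b,c,d)=(36,191,177,146) this gives the det-223 law.
36*146 - 191*177 = -28551; reduced mod 223: det = 216, inverse 191.
Build f_{223,P'} and f_{223,Q'} via the 8-bit ladder of 223=11011111_2; evaluate at shifted divisors; quotient in F_{197838646428679^6}.
The quotient is 83574313178313 + 27180576711414*t + 74591143067733*t^2 + 188807298504371*t^3 + 141129791628876*t^4 + 13388003945459*t^5.
Finally e_{223}(P,Q) = 42249425598414 + 146006375612036*t + 131790806850425*t^2 + 5290601759674*t^3 + 183339122563803*t^4 + 52223069891849*t^5.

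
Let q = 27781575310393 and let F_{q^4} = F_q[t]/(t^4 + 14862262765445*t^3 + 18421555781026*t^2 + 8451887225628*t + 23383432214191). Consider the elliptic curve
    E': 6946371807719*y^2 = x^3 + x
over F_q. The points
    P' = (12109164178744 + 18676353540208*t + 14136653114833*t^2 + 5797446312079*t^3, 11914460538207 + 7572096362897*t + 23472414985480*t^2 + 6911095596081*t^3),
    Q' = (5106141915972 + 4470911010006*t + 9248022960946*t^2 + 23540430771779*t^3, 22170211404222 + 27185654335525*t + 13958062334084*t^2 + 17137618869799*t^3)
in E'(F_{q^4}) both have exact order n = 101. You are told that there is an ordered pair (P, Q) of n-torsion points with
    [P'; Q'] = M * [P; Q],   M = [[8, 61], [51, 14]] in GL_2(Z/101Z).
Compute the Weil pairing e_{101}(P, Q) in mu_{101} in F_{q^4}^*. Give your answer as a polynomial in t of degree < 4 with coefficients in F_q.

2758909124171 + 22716289236*t + 26518344531725*t^2 + 4881871410979*t^3

Alternating bilinearity on E[101] (values in mu_{101} in F_{27781575310393^4}) gives e(P',Q') = e(P,Q)^det(M).
Inverting 31 mod 101: 88. Thus e_{101}(P,Q) = e(P',Q')^{88}.
(x,y)|->(6423508637134x,6423508637134y) sends E' to y^2=x^3+15928508757941*x.
n = 101 = (1100101)_2 (7 bits, wt 4); accumulate f_{101,P'}(Q'+S)/f_{101,P'}(S) along the 6-step ladder.
Result: e(P',Q') = 4931151576460 + 16452038066136*t + 7688272062565*t^2 + 3220417614792*t^3.
(4931151576460 + 16452038066136*t + 7688272062565*t^2 + 3220417614792*t^3)^{88} mod (27781575310393,f) = 2758909124171 + 22716289236*t + 26518344531725*t^2 + 4881871410979*t^3.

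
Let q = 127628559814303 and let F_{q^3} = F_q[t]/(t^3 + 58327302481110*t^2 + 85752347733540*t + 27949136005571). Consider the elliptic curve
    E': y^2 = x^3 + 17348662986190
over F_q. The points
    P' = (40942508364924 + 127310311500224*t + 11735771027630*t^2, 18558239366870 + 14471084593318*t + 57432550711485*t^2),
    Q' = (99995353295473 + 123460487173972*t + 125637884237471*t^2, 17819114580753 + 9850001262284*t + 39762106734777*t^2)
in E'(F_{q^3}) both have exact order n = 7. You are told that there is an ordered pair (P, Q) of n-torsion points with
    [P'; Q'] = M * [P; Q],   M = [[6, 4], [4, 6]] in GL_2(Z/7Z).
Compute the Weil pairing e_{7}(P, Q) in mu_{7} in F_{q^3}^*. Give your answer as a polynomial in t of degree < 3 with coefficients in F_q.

49573929633726 + 4572118764895*t + 124616852294476*t^2

Alternating bilinearity on E[7] (values in mu_{7} in F_{127628559814303^3}) gives e(P',Q') = e(P,Q)^det(M).
det M = 6*6 - 4*4 = 20 = 6 (mod 7); 6^{-1} = 6 (mod 7).
Miller loop for e_{7} over F_{127628559814303^3}: bits of 7 = 111; 2 double steps + 2 add steps, l/v at each.
So e_{7}(P',Q') = 83358900219785 + 14667688516435*t + 73310207287588*t^2.
Raise to 6: e(P,Q) = 49573929633726 + 4572118764895*t + 124616852294476*t^2 in mu_{7}.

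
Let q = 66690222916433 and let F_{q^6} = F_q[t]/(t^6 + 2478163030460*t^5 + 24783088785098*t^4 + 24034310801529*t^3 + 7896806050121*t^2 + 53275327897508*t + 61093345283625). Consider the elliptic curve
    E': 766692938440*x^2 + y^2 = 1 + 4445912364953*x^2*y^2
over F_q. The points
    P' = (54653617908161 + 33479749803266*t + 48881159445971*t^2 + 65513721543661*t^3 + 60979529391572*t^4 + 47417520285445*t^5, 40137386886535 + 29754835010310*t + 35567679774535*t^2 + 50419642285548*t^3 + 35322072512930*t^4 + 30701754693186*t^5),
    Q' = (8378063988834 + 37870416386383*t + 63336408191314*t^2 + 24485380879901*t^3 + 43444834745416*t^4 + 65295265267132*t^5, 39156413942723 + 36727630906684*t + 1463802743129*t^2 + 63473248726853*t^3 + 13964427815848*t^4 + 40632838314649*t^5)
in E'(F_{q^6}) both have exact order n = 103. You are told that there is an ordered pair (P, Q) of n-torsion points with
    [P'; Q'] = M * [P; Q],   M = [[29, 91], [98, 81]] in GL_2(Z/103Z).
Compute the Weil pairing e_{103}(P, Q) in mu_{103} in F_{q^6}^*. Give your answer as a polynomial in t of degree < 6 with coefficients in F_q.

55604118892619 + 30656469553383*t + 62037675545780*t^2 + 44136028093534*t^3 + 29164357198441*t^4 + 60632338390813*t^5

The 103-Weil pairing on E[103] over F_{66690222916433} is alternating-bilinear: e_{103}(P',Q') = e_{103}(P,Q)^det(M).
Hence e(P,Q) = e(P',Q')^{9} where 9 = 23^{-1} mod 103.
Map (x,y)_Ed via u=(1+y)/(1-y), v=(1+y)/((1-y)x) to Montgomery A=3783252532745,B=23288393607043; then to (a',b')=(7642043747455,22895622320286).
Double-and-add over 1100111: 7-1 doublings, 5-1 additions; each step l_{T,T}/v_{2T} or l_{T,P'}/v at Q'+S for random S.
f_P(D_Q)/f_Q(D_P) = 61879983033182 + 43395836959604*t + 62412549809844*t^2 + 52723757112428*t^3 + 5767943957552*t^4 + 13493630069368*t^5.
Thus e_{103}(P,Q) = 55604118892619 + 30656469553383*t + 62037675545780*t^2 + 44136028093534*t^3 + 29164357198441*t^4 + 60632338390813*t^5.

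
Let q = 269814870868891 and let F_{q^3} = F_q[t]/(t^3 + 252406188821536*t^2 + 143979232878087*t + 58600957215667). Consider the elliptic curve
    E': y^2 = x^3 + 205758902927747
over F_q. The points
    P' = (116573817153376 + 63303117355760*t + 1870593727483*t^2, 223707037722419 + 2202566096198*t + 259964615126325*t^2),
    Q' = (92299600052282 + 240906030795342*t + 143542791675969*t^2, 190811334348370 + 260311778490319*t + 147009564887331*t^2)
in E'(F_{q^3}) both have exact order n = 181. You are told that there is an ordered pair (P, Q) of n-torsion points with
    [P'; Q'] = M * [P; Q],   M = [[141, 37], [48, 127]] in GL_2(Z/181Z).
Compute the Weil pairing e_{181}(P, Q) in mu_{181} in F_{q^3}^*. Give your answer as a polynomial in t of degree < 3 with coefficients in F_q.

99665199953206 + 119964477220598*t + 90712748584568*t^2

Under M = [[141,37],[48,127]] in GL_2(Z/181), e_{181}(P',Q') = e_{181}(P,Q)^(141*127-37*48 mod 181).
Hence e(P,Q) = e(P',Q')^{107} where 107 = 22^{-1} mod 181.
Run Miller on y^2=x^3+205758902927747 over F_{269814870868891}: ladder 10110101 (8 bits); e = f_P(D_Q)/f_Q(D_P).
So e_{181}(P',Q') = 147667012059228 + 134113363049320*t + 115053883471521*t^2.
e_{181}(P,Q) = (147667012059228 + 134113363049320*t + 115053883471521*t^2)^{107} = 99665199953206 + 119964477220598*t + 90712748584568*t^2.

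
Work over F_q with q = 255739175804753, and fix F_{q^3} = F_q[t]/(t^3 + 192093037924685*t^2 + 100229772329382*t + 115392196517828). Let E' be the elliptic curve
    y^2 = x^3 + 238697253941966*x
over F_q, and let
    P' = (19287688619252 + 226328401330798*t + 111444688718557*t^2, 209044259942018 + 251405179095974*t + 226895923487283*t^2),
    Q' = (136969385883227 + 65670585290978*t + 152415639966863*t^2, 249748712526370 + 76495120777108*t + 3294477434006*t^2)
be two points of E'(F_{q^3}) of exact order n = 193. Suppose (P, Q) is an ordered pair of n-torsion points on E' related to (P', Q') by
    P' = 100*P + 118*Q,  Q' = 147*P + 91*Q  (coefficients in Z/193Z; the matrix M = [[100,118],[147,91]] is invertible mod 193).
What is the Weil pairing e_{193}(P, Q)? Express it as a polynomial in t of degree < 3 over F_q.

Under M = [[100,118],[147,91]] in GL_2(Z/193), e_{193}(P',Q') = e_{193}(P,Q)^(100*91-118*147 mod 193).
det M = 100*91 - 118*147 = -8246 = 53 (mod 193); 53^{-1} = 51 (mod 193).
n = 193 = (11000001)_2 (8 bits, wt 3); accumulate f_{193,P'}(Q'+S)/f_{193,P'}(S) along the 7-step ladder.
So e_{193}(P',Q') = 164838482616159 + 148927972322682*t + 121063637705902*t^2.
e_{193}(P,Q) = (164838482616159 + 148927972322682*t + 121063637705902*t^2)^{51} = 87350480236185 + 228465276773557*t + 249002334141087*t^2.

87350480236185 + 228465276773557*t + 249002334141087*t^2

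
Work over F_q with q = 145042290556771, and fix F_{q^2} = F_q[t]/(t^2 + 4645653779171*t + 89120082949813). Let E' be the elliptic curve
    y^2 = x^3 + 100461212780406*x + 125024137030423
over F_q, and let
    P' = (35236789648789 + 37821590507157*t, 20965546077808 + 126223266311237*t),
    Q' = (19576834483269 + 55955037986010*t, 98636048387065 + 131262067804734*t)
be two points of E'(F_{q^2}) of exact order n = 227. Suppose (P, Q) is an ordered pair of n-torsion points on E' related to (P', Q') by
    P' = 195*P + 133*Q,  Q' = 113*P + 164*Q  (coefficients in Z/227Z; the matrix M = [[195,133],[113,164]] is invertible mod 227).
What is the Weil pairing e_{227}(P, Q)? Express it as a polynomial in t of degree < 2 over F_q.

Since e_{227}(P,P)=e_{227}(Q,Q)=1 and e_{227}(Q,P)=e_{227}(P,Q)^{-1}, expanding e_{227}(195*P + 133*Q,113*P + 164*Q) leaves e(P,Q)^det(M).
So e_{227}(P,Q) = e_{227}(P',Q')^{46}, since 153*46 = 1 mod 227.
n = 227 = (11100011)_2 (8 bits, wt 5); accumulate f_{227,P'}(Q'+S)/f_{227,P'}(S) along the 7-step ladder.
f_P(D_Q)/f_Q(D_P) = 96313272137216 + 106037925385414*t.
Hence e(P,Q) = 139743154279343 + 10654847471675*t in F_{145042290556771^2}^*.

139743154279343 + 10654847471675*t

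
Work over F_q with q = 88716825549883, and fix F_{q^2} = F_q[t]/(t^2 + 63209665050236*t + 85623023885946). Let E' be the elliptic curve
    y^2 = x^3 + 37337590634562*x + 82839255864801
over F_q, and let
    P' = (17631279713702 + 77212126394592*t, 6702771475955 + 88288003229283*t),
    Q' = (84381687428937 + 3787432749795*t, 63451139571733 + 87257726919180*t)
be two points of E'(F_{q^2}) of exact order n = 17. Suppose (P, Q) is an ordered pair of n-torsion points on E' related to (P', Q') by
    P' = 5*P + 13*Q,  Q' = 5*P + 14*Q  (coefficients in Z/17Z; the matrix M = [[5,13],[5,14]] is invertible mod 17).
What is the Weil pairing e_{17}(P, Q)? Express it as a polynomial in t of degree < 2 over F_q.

e_{17} is bilinear + alternating on E[17], so e_{17}(5*P + 13*Q, 5*P + 14*Q) = e_{17}(P,Q)^(5*14-13*5).
So e_{17}(P,Q) = e_{17}(P',Q')^{7}, since 5*7 = 1 mod 17.
Double-and-add over 10001: 5-1 doublings, 2-1 additions; each step l_{T,T}/v_{2T} or l_{T,P'}/v at Q'+S for random S.
So e_{17}(P',Q') = 19761605715035 + 17729322693709*t.
Thus e_{17}(P,Q) = 76923263885335 + 18290689868158*t.

76923263885335 + 18290689868158*t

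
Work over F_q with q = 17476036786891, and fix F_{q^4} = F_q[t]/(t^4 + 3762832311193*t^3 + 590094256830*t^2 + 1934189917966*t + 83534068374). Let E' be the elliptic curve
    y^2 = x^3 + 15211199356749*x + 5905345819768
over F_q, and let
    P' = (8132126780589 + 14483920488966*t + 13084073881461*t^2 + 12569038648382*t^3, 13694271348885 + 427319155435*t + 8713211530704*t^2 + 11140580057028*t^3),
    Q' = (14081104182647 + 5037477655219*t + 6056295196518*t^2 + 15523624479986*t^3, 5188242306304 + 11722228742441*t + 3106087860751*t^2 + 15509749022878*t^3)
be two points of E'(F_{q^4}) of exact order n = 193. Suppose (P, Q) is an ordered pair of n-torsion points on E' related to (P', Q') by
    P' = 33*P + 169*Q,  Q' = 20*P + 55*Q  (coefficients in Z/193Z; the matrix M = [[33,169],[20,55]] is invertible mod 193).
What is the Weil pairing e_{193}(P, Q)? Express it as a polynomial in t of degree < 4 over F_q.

5645226632654 + 11194700642053*t + 16487874474961*t^2 + 5501826011335*t^3

e_{193} is bilinear + alternating on E[193], so e_{193}(33*P + 169*Q, 20*P + 55*Q) = e_{193}(P,Q)^(33*55-169*20).
det M = 33*55 - 169*20 = -1565 = 172 (mod 193); 172^{-1} = 147 (mod 193).
Run Miller on y^2=x^3+15211199356749*x+5905345819768 over F_{17476036786891}: ladder 11000001 (8 bits); e = f_P(D_Q)/f_Q(D_P).
e_{193}(P',Q') = 8143273579719 + 9612784557211*t + 10549026383437*t^2 + 8474456887357*t^3.
Hence e(P,Q) = 5645226632654 + 11194700642053*t + 16487874474961*t^2 + 5501826011335*t^3 in F_{17476036786891^4}^*.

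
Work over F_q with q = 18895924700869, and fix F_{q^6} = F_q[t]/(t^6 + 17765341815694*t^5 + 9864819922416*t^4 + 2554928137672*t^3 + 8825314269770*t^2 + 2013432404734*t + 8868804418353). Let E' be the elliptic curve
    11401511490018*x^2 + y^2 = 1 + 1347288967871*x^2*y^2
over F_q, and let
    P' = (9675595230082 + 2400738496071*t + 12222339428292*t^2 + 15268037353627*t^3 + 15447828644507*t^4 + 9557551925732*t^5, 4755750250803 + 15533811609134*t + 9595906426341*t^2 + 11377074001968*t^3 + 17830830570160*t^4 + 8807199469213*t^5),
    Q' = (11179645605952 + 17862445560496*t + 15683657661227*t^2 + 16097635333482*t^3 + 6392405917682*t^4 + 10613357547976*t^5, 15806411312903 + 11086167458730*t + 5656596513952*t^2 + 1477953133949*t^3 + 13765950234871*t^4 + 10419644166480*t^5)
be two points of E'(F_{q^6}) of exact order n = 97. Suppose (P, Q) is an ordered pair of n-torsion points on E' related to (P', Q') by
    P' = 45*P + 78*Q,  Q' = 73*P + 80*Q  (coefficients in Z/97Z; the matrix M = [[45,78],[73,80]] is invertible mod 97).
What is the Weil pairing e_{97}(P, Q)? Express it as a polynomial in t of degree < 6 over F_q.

11104975901642 + 6574041668039*t + 8820685702005*t^2 + 3734209073889*t^3 + 18267012759459*t^4 + 11955648942603*t^5

e_{97}(aP+bQ,cP+dQ) = e_{97}(P,Q)^(ad-bc); with (a,b,c,d)=(45,78,73,80) this gives the det-97 law.
det(M) mod 97 = 40; its inverse in (Z/97)^* is 17 (check: 40*17 mod 97 = 1).
Edwards->Montgomery: u=(1+y)/(1-y), v=u/x -> 515808960719v^2=u^3+432815171857u^2+u; then x_W=7237536805754u+5274120859793: y^2=x^3+11235693884766*x+10823896201188.
Double-and-add over 1100001: 7-1 doublings, 3-1 additions; each step l_{T,T}/v_{2T} or l_{T,P'}/v at Q'+S for random S.
Miller gives e_{97}(P',Q') = 2400264208303 + 46100380486*t + 6314212008623*t^2 + 6454479015149*t^3 + 15252954869925*t^4 + 16568120554014*t^5 in F_{18895924700869^6}.
(2400264208303 + 46100380486*t + 6314212008623*t^2 + 6454479015149*t^3 + 15252954869925*t^4 + 16568120554014*t^5)^{17} mod (18895924700869,f) = 11104975901642 + 6574041668039*t + 8820685702005*t^2 + 3734209073889*t^3 + 18267012759459*t^4 + 11955648942603*t^5.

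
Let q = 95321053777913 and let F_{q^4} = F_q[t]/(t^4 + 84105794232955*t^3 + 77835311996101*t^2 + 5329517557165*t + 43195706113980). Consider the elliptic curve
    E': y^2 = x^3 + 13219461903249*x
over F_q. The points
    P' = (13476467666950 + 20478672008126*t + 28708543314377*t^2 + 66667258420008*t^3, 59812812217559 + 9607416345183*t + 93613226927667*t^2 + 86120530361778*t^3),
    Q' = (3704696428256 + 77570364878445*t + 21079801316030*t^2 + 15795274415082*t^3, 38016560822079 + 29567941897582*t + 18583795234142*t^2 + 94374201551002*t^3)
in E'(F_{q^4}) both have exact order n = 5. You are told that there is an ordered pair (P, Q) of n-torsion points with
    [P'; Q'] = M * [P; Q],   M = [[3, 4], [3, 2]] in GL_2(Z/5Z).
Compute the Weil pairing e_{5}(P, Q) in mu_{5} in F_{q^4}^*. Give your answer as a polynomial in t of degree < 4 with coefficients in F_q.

e_{5} is bilinear + alternating on E[5], so e_{5}(3*P + 4*Q, 3*P + 2*Q) = e_{5}(P,Q)^(3*2-4*3).
3*2 - 4*3 = -6; reduced mod 5: det = 4, inverse 4.
Double-and-add over 101: 3-1 doublings, 2-1 additions; each step l_{T,T}/v_{2T} or l_{T,P'}/v at Q'+S for random S.
So e_{5}(P',Q') = 17908944779829 + 67221768898197*t + 86839827755052*t^2 + 1886842324295*t^3.
Raise to 4: e(P,Q) = 70256719964177 + 85419827490177*t + 64380522021739*t^2 + 58453840808455*t^3 in mu_{5}.

70256719964177 + 85419827490177*t + 64380522021739*t^2 + 58453840808455*t^3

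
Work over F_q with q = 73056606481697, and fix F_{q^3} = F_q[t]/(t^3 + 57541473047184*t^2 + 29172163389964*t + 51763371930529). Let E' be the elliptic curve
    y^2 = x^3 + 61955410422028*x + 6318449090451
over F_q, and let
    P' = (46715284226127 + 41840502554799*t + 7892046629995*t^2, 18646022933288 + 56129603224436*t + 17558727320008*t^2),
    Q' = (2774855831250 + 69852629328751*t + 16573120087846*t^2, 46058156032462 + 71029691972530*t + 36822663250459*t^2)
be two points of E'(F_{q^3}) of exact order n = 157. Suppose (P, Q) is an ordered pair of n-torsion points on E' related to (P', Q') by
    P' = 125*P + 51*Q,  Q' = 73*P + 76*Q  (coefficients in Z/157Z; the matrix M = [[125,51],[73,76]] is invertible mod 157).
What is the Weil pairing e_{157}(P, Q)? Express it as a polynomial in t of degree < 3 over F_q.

72183322294513 + 64020042090271*t + 67449336344168*t^2

e_{157}(aP+bQ,cP+dQ) = e_{157}(P,Q)^(ad-bc); with (a,b,c,d)=(125,51,73,76) this gives the det-157 law.
det(M) mod 157 = 125; its inverse in (Z/157)^* is 103 (check: 125*103 mod 157 = 1).
Miller loop for e_{157} over F_{73056606481697^3}: bits of 157 = 10011101; 7 double steps + 4 add steps, l/v at each.
Result: e(P',Q') = 56008105678436 + 12073092041233*t + 62700340100866*t^2.
Hence e(P,Q) = 72183322294513 + 64020042090271*t + 67449336344168*t^2 in F_{73056606481697^3}^*.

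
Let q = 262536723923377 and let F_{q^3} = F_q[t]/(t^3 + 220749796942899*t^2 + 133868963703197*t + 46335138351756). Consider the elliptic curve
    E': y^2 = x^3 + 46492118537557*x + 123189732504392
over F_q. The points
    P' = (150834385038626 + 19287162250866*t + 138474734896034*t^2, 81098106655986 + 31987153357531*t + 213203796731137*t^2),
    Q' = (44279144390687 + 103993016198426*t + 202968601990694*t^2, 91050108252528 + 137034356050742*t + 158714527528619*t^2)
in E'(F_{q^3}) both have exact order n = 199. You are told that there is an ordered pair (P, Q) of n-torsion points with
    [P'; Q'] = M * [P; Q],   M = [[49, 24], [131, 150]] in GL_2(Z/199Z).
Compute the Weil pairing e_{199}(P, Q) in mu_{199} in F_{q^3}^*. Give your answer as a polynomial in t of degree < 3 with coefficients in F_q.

57724814551859 + 47422675906318*t + 220595247578785*t^2

Alternating bilinearity on E[199] (values in mu_{199} in F_{262536723923377^3}) gives e(P',Q') = e(P,Q)^det(M).
49*150 - 24*131 = 4206; reduced mod 199: det = 27, inverse 59.
Miller loop for e_{199} over F_{262536723923377^3}: bits of 199 = 11000111; 7 double steps + 4 add steps, l/v at each.
Result: e(P',Q') = 125527551713569 + 8086534946313*t + 234299414668756*t^2.
(125527551713569 + 8086534946313*t + 234299414668756*t^2)^{59} mod (262536723923377,f) = 57724814551859 + 47422675906318*t + 220595247578785*t^2.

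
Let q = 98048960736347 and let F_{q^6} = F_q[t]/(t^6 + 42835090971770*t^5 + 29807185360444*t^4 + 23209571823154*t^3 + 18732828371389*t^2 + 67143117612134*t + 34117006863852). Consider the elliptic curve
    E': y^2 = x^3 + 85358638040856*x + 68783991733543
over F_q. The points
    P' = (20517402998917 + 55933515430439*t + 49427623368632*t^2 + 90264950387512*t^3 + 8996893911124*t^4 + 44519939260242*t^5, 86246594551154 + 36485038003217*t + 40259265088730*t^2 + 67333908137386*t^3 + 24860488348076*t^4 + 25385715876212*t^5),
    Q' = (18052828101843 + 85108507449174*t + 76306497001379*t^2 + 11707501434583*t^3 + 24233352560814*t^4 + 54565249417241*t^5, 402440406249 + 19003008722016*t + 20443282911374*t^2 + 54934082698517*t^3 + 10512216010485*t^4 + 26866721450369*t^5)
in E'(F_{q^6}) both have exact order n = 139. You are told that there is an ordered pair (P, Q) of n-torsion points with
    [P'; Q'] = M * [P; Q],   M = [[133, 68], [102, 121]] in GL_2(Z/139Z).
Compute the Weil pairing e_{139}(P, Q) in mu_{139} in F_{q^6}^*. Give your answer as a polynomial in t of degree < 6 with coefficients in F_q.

48831552690228 + 65106861593585*t + 21545853574512*t^2 + 85719028147299*t^3 + 59825508710419*t^4 + 68986591121593*t^5

e_{139}(aP+bQ,cP+dQ) = e_{139}(P,Q)^(ad-bc); with (a,b,c,d)=(133,68,102,121) this gives the det-139 law.
det(M) mod 139 = 122; its inverse in (Z/139)^* is 49 (check: 122*49 mod 139 = 1).
Run Miller on y^2=x^3+85358638040856*x+68783991733543 over F_{98048960736347}: ladder 10001011 (8 bits); e = f_P(D_Q)/f_Q(D_P).
Result: e(P',Q') = 65165563912916 + 30777524159366*t + 49539954565135*t^2 + 52166447731823*t^3 + 26271616985121*t^4 + 38070471061856*t^5.
Hence e(P,Q) = 48831552690228 + 65106861593585*t + 21545853574512*t^2 + 85719028147299*t^3 + 59825508710419*t^4 + 68986591121593*t^5 in F_{98048960736347^6}^*.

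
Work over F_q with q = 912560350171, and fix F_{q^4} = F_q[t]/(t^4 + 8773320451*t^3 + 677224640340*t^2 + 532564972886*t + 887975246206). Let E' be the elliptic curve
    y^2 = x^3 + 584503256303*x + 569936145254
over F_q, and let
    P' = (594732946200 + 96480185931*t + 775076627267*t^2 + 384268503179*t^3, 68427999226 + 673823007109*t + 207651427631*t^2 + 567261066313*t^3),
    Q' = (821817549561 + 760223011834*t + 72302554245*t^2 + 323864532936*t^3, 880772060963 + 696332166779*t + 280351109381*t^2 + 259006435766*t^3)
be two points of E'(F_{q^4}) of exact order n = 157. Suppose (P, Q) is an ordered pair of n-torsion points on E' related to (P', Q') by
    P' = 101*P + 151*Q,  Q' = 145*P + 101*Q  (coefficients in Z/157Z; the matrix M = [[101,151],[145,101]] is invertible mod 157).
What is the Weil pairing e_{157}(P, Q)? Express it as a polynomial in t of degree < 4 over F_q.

Alternating bilinearity on E[157] (values in mu_{157} in F_{912560350171^4}) gives e(P',Q') = e(P,Q)^det(M).
Hence e(P,Q) = e(P',Q')^{126} where 126 = 81^{-1} mod 157.
Build f_{157,P'} and f_{157,Q'} via the 8-bit ladder of 157=10011101_2; evaluate at shifted divisors; quotient in F_{912560350171^4}.
Miller gives e_{157}(P',Q') = 659633838795 + 518963669000*t + 141552197076*t^2 + 308521294967*t^3 in F_{912560350171^4}.
(659633838795 + 518963669000*t + 141552197076*t^2 + 308521294967*t^3)^{126} mod (912560350171,f) = 532204480136 + 170838007970*t + 483228919020*t^2 + 516529213206*t^3.

532204480136 + 170838007970*t + 483228919020*t^2 + 516529213206*t^3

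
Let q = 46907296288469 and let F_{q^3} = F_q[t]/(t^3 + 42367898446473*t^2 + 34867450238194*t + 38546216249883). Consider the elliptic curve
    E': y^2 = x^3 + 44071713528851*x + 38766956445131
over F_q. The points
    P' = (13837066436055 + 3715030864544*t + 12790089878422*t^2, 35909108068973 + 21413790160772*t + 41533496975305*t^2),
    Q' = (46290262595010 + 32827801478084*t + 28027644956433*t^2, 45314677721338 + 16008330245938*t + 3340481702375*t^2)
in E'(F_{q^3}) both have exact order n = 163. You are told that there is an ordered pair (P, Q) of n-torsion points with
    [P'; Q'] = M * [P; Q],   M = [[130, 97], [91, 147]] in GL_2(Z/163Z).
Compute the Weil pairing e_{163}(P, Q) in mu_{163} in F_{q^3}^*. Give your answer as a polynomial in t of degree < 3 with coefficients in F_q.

10505586411873 + 40618983319720*t + 16009131150742*t^2

The 163-Weil pairing on E[163] over F_{46907296288469} is alternating-bilinear: e_{163}(P',Q') = e_{163}(P,Q)^det(M).
So e_{163}(P,Q) = e_{163}(P',Q')^{35}, since 14*35 = 1 mod 163.
n = 163 = (10100011)_2 (8 bits, wt 4); accumulate f_{163,P'}(Q'+S)/f_{163,P'}(S) along the 7-step ladder.
Miller gives e_{163}(P',Q') = 18487913197480 + 5063705628659*t + 8449772834443*t^2 in F_{46907296288469^3}.
Hence e(P,Q) = 10505586411873 + 40618983319720*t + 16009131150742*t^2 in F_{46907296288469^3}^*.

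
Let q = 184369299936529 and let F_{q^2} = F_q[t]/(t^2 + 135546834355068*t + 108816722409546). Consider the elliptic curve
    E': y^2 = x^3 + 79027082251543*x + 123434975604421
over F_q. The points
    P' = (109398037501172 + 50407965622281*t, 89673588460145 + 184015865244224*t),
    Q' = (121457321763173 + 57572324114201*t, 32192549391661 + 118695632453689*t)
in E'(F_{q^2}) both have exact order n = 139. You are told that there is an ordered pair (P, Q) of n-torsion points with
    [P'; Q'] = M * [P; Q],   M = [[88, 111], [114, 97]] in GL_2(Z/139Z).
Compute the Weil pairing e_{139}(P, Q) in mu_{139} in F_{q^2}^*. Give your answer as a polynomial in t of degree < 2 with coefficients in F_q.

35138711795188 + 98179594216944*t

e_{139} is bilinear + alternating on E[139], so e_{139}(88*P + 111*Q, 114*P + 97*Q) = e_{139}(P,Q)^(88*97-111*114).
det M = 88*97 - 111*114 = -4118 = 52 (mod 139); 52^{-1} = 131 (mod 139).
Double-and-add over 10001011: 8-1 doublings, 4-1 additions; each step l_{T,T}/v_{2T} or l_{T,P'}/v at Q'+S for random S.
The quotient is 16973977957392 + 66547249848397*t.
e_{139}(P,Q) = (16973977957392 + 66547249848397*t)^{131} = 35138711795188 + 98179594216944*t.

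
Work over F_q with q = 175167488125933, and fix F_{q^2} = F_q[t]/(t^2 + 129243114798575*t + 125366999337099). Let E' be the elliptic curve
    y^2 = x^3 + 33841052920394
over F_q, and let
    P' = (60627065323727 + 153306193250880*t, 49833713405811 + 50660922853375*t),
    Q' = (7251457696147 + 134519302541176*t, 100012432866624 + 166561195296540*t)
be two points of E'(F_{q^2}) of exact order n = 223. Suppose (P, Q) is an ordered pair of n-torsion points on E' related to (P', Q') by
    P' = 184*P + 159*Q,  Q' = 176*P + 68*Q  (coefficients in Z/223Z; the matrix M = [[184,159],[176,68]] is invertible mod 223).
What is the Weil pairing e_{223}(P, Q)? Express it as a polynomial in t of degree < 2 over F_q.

105191016346937 + 23139006574823*t

The 223-Weil pairing on E[223] over F_{175167488125933} is alternating-bilinear: e_{223}(P',Q') = e_{223}(P,Q)^det(M).
det(M) mod 223 = 138; its inverse in (Z/223)^* is 202 (check: 138*202 mod 223 = 1).
Run Miller on y^2=x^3+33841052920394 over F_{175167488125933}: ladder 11011111 (8 bits); e = f_P(D_Q)/f_Q(D_P).
Miller gives e_{223}(P',Q') = 101033741069186 + 173099386890852*t in F_{175167488125933^2}.
(101033741069186 + 173099386890852*t)^{202} mod (175167488125933,f) = 105191016346937 + 23139006574823*t.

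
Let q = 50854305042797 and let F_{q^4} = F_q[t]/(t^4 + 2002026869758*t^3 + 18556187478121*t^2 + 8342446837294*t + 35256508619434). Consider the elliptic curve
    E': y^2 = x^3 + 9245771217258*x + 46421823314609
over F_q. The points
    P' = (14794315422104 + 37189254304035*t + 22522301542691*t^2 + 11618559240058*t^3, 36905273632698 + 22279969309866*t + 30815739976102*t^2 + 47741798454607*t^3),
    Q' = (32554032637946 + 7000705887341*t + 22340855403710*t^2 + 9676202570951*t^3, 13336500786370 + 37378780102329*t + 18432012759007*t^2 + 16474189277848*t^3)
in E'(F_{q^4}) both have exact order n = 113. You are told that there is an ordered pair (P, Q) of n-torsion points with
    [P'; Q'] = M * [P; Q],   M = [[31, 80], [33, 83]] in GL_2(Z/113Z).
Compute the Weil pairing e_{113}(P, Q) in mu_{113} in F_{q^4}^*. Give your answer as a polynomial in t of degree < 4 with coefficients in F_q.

5219412583109 + 39646634951204*t + 49361411412772*t^2 + 27575108770122*t^3

Alternating bilinearity on E[113] (values in mu_{113} in F_{50854305042797^4}) gives e(P',Q') = e(P,Q)^det(M).
det M = 31*83 - 80*33 = -67 = 46 (mod 113); 46^{-1} = 86 (mod 113).
Miller loop for e_{113} over F_{50854305042797^4}: bits of 113 = 1110001; 6 double steps + 3 add steps, l/v at each.
Result: e(P',Q') = 34073420799931 + 47416885551962*t + 2262995493746*t^2 + 22870842137814*t^3.
Thus e_{113}(P,Q) = 5219412583109 + 39646634951204*t + 49361411412772*t^2 + 27575108770122*t^3.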